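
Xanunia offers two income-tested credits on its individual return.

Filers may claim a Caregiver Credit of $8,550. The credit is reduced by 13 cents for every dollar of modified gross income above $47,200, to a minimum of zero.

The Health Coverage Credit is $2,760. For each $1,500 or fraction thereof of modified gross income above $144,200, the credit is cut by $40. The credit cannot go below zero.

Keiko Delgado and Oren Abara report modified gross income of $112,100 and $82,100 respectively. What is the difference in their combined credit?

Keiko ($112,100): Caregiver Credit: 13% of the $64,900 excess over $47,200 is $8,437; credit = $8,550 − $8,437 = $113. Health Coverage Credit: $112,100 is at or below the $144,200 threshold, so the full $2,760 applies. total $113 + $2,760 = $2,873
Oren ($82,100): Caregiver Credit: 13% of the $34,900 excess over $47,200 is $4,537; credit = $8,550 − $4,537 = $4,013. Health Coverage Credit: $82,100 is at or below the $144,200 threshold, so the full $2,760 applies. total $4,013 + $2,760 = $6,773
Difference: |$2,873 − $6,773| = $3,900.

$3,900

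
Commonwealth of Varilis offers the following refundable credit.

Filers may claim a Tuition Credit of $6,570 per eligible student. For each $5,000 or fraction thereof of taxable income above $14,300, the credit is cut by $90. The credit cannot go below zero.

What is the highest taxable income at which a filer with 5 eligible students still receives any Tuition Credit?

Full credit = 5 × $6,570 = $32,850.
After 364 increments the reduction is 364 × $90 = $32,760, leaving $90; one more increment wipes it out. Increment 364 ends at excess 364 × $5,000 = $1,820,000, so the highest qualifying income is $14,300 + $1,820,000 = $1,834,300.

$1,834,300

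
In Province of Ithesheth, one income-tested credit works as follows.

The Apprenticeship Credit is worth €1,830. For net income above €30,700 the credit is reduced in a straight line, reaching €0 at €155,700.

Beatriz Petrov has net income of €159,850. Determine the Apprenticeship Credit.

€0

Apprenticeship Credit: €159,850 is at or above €155,700, so the credit is €0.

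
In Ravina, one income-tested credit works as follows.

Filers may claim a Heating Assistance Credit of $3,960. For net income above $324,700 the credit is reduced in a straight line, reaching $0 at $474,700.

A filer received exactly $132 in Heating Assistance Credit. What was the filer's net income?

$132 is 132/3,960 of the full $3,960, so 3,828/3,960 of the $150,000 range has been used: income = $324,700 + $150,000 × 3,828/3,960 = $469,700.

$469,700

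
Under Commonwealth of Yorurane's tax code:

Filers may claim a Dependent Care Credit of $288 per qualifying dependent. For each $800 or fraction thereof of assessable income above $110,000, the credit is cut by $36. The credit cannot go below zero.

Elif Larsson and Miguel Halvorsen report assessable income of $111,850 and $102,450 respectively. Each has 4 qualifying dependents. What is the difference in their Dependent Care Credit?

$108

Elif ($111,850): Dependent Care Credit: base = 4 × $288 = $1,152. income exceeds $110,000 by $1,850, which is 3 full-or-partial $800 increments; reduction = 3 × $36 = $108, leaving $1,044.
Miguel ($102,450): Dependent Care Credit: base = 4 × $288 = $1,152. $102,450 is at or below the $110,000 threshold, so the full $1,152 applies.
Difference: |$1,044 − $1,152| = $108.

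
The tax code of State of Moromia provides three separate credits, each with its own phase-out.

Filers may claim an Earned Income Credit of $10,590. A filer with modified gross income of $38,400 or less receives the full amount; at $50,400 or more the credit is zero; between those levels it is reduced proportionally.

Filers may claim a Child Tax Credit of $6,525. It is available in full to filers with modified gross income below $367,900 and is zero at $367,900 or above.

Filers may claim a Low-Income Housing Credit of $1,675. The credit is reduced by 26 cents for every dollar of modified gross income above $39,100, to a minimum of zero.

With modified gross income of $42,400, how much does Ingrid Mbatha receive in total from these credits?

Earned Income Credit: $42,400 is $4,000 into a $12,000 phase-out range, leaving 8,000/12,000 of the credit: $10,590 × 8,000/12,000 = $7,060.
Child Tax Credit: $42,400 is below the $367,900 cutoff, so the full $6,525 applies.
Low-Income Housing Credit: 26% of the $3,300 excess over $39,100 is $858; credit = $1,675 − $858 = $817.
Total: $7,060 + $6,525 + $817 = $14,402.

$14,402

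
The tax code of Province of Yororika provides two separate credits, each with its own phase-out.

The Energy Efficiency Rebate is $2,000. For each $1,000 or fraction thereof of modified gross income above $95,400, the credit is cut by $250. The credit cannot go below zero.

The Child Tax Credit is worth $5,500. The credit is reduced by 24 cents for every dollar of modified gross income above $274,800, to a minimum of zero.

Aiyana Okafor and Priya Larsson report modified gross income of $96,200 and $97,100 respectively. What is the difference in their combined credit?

Aiyana ($96,200): Energy Efficiency Rebate: income exceeds $95,400 by $800, which is 1 full-or-partial $1,000 increment; reduction = 1 × $250 = $250, leaving $1,750. Child Tax Credit: $96,200 is at or below the $274,800 threshold, so the full $5,500 applies. total $1,750 + $5,500 = $7,250
Priya ($97,100): Energy Efficiency Rebate: income exceeds $95,400 by $1,700, which is 2 full-or-partial $1,000 increments; reduction = 2 × $250 = $500, leaving $1,500. Child Tax Credit: $97,100 is at or below the $274,800 threshold, so the full $5,500 applies. total $1,500 + $5,500 = $7,000
Difference: |$7,250 − $7,000| = $250.

$250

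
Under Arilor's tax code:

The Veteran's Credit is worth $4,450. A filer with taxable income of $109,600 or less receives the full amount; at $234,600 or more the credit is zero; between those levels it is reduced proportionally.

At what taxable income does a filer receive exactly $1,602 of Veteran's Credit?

$1,602 is 1,602/4,450 of the full $4,450, so 2,848/4,450 of the $125,000 range has been used: income = $109,600 + $125,000 × 2,848/4,450 = $189,600.

$189,600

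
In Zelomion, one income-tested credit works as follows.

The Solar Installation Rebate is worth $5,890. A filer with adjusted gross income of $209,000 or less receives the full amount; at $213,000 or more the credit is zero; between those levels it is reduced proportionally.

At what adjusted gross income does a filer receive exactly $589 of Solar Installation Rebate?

$212,600

$589 is 589/5,890 of the full $5,890, so 5,301/5,890 of the $4,000 range has been used: income = $209,000 + $4,000 × 5,301/5,890 = $212,600.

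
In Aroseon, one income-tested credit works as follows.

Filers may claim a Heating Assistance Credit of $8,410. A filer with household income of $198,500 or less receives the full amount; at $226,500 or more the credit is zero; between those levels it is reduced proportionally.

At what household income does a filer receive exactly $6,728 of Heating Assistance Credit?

$204,100

$6,728 is 6,728/8,410 of the full $8,410, so 1,682/8,410 of the $28,000 range has been used: income = $198,500 + $28,000 × 1,682/8,410 = $204,100.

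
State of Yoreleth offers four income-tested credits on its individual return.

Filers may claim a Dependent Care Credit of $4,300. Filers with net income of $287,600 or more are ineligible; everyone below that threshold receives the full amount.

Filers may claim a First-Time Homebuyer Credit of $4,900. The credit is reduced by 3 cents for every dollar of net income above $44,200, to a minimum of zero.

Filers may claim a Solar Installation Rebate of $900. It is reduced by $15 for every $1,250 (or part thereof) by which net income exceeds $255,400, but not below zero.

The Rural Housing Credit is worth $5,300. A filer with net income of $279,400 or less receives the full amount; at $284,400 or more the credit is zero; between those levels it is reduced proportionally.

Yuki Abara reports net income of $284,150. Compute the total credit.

Dependent Care Credit: $284,150 is below the $287,600 cutoff, so the full $4,300 applies.
First-Time Homebuyer Credit: 3% of the $239,950 excess over $44,200 is $7,198.50 ≥ base, so the credit is $0.
Solar Installation Rebate: income exceeds $255,400 by $28,750, which is 23 full-or-partial $1,250 increments; reduction = 23 × $15 = $345, leaving $555.
Rural Housing Credit: $284,150 is $4,750 into a $5,000 phase-out range, leaving 250/5,000 of the credit: $5,300 × 250/5,000 = $265.
Total: $4,300 + $0 + $555 + $265 = $5,120.

$5,120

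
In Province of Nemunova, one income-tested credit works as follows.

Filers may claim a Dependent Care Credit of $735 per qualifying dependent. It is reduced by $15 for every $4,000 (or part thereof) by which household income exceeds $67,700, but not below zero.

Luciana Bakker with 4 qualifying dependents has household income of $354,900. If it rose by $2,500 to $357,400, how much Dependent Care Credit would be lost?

$15

At $354,900 — base = 4 × $735 = $2,940. income exceeds $67,700 by $287,200, which is 72 full-or-partial $4,000 increments; reduction = 72 × $15 = $1,080, leaving $1,860.
At $357,400 — base = 4 × $735 = $2,940. income exceeds $67,700 by $289,700, which is 73 full-or-partial $4,000 increments; reduction = 73 × $15 = $1,095, leaving $1,845.
Lost: $1,860 − $1,845 = $15.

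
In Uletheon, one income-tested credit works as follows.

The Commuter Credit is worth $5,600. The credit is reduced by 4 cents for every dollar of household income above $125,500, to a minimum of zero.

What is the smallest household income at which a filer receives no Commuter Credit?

The credit falls by 4% of each dollar above $125,500, so it reaches zero when the excess is $5,600 / 4% = $140,000: income = $125,500 + $140,000 = $265,500.

$265,500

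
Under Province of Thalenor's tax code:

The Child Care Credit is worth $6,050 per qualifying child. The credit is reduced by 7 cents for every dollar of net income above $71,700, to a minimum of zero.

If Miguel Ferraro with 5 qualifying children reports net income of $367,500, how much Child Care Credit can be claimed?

$9,544

Child Care Credit: base = 5 × $6,050 = $30,250. 7% of the $295,800 excess over $71,700 is $20,706; credit = $30,250 − $20,706 = $9,544.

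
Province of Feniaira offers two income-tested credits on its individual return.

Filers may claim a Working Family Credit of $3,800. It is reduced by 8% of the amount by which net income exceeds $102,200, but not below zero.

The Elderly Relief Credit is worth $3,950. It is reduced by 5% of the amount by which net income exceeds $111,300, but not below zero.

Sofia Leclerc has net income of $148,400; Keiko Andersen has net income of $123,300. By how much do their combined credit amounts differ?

$3,263

Sofia ($148,400): Working Family Credit: 8% of the $46,200 excess over $102,200 is $3,696; credit = $3,800 − $3,696 = $104. Elderly Relief Credit: 5% of the $37,100 excess over $111,300 is $1,855; credit = $3,950 − $1,855 = $2,095. total $104 + $2,095 = $2,199
Keiko ($123,300): Working Family Credit: 8% of the $21,100 excess over $102,200 is $1,688; credit = $3,800 − $1,688 = $2,112. Elderly Relief Credit: 5% of the $12,000 excess over $111,300 is $600; credit = $3,950 − $600 = $3,350. total $2,112 + $3,350 = $5,462
Difference: |$2,199 − $5,462| = $3,263.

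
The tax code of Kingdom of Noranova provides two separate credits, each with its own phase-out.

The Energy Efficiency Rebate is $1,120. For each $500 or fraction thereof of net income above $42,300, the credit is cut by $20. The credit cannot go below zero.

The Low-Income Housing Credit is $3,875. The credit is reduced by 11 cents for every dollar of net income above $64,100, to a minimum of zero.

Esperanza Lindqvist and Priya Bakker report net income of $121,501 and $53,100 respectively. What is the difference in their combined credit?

$4,555

Esperanza ($121,501): Energy Efficiency Rebate: income exceeds $42,300 by $79,201 → 159 increments × $20 = $3,180 ≥ base, so the credit is $0. Low-Income Housing Credit: 11% of the $57,401 excess over $64,100 is $6,314.11 ≥ base, so the credit is $0. total $0 + $0 = $0
Priya ($53,100): Energy Efficiency Rebate: income exceeds $42,300 by $10,800, which is 22 full-or-partial $500 increments; reduction = 22 × $20 = $440, leaving $680. Low-Income Housing Credit: $53,100 is at or below the $64,100 threshold, so the full $3,875 applies. total $680 + $3,875 = $4,555
Difference: |$0 − $4,555| = $4,555.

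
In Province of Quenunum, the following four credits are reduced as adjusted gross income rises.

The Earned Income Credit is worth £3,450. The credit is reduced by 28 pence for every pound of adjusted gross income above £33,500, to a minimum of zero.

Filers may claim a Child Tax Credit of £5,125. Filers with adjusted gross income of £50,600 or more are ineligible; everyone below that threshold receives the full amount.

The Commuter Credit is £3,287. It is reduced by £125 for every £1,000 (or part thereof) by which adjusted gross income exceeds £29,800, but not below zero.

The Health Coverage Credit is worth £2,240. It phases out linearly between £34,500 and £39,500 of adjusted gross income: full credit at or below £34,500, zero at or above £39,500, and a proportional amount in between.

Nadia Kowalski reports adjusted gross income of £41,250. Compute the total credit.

£8,192

Earned Income Credit: 28% of the £7,750 excess over £33,500 is £2,170; credit = £3,450 − £2,170 = £1,280.
Child Tax Credit: £41,250 is below the £50,600 cutoff, so the full £5,125 applies.
Commuter Credit: income exceeds £29,800 by £11,450, which is 12 full-or-partial £1,000 increments; reduction = 12 × £125 = £1,500, leaving £1,787.
Health Coverage Credit: £41,250 is at or above £39,500, so the credit is £0.
Total: £1,280 + £5,125 + £1,787 + £0 = £8,192.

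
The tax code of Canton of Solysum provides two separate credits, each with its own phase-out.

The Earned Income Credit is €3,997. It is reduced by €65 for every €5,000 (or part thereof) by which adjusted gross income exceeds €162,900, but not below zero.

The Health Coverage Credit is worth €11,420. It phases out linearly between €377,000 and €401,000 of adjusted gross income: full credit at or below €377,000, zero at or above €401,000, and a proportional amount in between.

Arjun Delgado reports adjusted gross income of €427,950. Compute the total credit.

€487

Earned Income Credit: income exceeds €162,900 by €265,050, which is 54 full-or-partial €5,000 increments; reduction = 54 × €65 = €3,510, leaving €487.
Health Coverage Credit: €427,950 is at or above €401,000, so the credit is €0.
Total: €487 + €0 = €487.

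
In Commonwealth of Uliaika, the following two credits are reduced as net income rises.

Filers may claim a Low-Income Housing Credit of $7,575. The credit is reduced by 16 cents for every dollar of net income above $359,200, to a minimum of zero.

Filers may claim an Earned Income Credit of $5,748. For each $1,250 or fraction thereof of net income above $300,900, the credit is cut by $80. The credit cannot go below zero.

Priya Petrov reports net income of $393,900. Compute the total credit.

$2,023

Low-Income Housing Credit: 16% of the $34,700 excess over $359,200 is $5,552; credit = $7,575 − $5,552 = $2,023.
Earned Income Credit: income exceeds $300,900 by $93,000 → 75 increments × $80 = $6,000 ≥ base, so the credit is $0.
Total: $2,023 + $0 = $2,023.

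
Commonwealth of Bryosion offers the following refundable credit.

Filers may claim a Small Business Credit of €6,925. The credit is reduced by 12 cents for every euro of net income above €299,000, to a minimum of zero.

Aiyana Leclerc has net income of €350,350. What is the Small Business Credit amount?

Small Business Credit: 12% of the €51,350 excess over €299,000 is €6,162; credit = €6,925 − €6,162 = €763.

€763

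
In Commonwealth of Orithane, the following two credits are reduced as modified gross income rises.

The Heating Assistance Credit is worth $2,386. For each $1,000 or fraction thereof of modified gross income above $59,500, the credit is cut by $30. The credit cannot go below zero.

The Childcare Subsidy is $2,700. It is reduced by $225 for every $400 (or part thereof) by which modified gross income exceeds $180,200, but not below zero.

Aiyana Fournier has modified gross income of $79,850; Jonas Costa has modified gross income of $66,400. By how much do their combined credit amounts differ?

$420

Aiyana ($79,850): Heating Assistance Credit: income exceeds $59,500 by $20,350, which is 21 full-or-partial $1,000 increments; reduction = 21 × $30 = $630, leaving $1,756. Childcare Subsidy: $79,850 is at or below the $180,200 threshold, so the full $2,700 applies. total $1,756 + $2,700 = $4,456
Jonas ($66,400): Heating Assistance Credit: income exceeds $59,500 by $6,900, which is 7 full-or-partial $1,000 increments; reduction = 7 × $30 = $210, leaving $2,176. Childcare Subsidy: $66,400 is at or below the $180,200 threshold, so the full $2,700 applies. total $2,176 + $2,700 = $4,876
Difference: |$4,456 − $4,876| = $420.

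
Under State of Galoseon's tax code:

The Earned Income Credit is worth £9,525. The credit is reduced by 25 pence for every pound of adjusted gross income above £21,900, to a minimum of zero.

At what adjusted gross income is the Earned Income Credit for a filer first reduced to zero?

£60,000

The credit falls by 25% of each pound above £21,900, so it reaches zero when the excess is £9,525 / 25% = £38,100: income = £21,900 + £38,100 = £60,000.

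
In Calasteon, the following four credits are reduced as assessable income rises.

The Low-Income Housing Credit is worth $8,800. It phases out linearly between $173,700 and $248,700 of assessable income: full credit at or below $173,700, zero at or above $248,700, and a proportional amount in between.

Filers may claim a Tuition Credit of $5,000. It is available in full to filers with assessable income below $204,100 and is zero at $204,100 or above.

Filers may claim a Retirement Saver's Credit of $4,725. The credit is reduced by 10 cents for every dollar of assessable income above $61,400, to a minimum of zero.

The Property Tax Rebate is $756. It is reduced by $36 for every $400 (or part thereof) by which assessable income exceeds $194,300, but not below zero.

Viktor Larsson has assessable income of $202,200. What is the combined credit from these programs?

Low-Income Housing Credit: $202,200 is $28,500 into a $75,000 phase-out range, leaving 46,500/75,000 of the credit: $8,800 × 46,500/75,000 = $5,456.
Tuition Credit: $202,200 is below the $204,100 cutoff, so the full $5,000 applies.
Retirement Saver's Credit: 10% of the $140,800 excess over $61,400 is $14,080 ≥ base, so the credit is $0.
Property Tax Rebate: income exceeds $194,300 by $7,900, which is 20 full-or-partial $400 increments; reduction = 20 × $36 = $720, leaving $36.
Total: $5,456 + $5,000 + $0 + $36 = $10,492.

$10,492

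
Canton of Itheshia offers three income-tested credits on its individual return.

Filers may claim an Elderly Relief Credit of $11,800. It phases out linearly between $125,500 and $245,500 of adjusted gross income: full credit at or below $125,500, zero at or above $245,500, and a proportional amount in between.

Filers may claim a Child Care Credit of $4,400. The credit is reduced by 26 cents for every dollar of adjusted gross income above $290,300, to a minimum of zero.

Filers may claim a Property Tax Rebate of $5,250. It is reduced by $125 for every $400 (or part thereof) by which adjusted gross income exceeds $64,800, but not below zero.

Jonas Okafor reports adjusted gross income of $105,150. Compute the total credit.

Elderly Relief Credit: $105,150 is at or below the $125,500 threshold, so the full $11,800 applies.
Child Care Credit: $105,150 is at or below the $290,300 threshold, so the full $4,400 applies.
Property Tax Rebate: income exceeds $64,800 by $40,350 → 101 increments × $125 = $12,625 ≥ base, so the credit is $0.
Total: $11,800 + $4,400 + $0 = $16,200.

$16,200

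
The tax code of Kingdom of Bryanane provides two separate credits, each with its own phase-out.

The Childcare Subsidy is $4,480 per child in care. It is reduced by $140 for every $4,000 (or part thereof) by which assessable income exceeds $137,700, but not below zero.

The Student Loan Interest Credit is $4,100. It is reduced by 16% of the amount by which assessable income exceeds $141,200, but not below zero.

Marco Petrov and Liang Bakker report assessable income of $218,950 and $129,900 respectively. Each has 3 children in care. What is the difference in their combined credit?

$7,040

Marco ($218,950): Childcare Subsidy: base = 3 × $4,480 = $13,440. income exceeds $137,700 by $81,250, which is 21 full-or-partial $4,000 increments; reduction = 21 × $140 = $2,940, leaving $10,500. Student Loan Interest Credit: 16% of the $77,750 excess over $141,200 is $12,440 ≥ base, so the credit is $0. total $10,500 + $0 = $10,500
Liang ($129,900): Childcare Subsidy: base = 3 × $4,480 = $13,440. $129,900 is at or below the $137,700 threshold, so the full $13,440 applies. Student Loan Interest Credit: $129,900 is at or below the $141,200 threshold, so the full $4,100 applies. total $13,440 + $4,100 = $17,540
Difference: |$10,500 − $17,540| = $7,040.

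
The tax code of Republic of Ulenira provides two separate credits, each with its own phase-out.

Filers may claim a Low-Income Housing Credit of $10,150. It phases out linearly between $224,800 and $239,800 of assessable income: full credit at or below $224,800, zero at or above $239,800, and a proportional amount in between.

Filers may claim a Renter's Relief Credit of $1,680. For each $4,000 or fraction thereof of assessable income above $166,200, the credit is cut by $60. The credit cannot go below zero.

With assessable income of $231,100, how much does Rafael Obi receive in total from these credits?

$6,547

Low-Income Housing Credit: $231,100 is $6,300 into a $15,000 phase-out range, leaving 8,700/15,000 of the credit: $10,150 × 8,700/15,000 = $5,887.
Renter's Relief Credit: income exceeds $166,200 by $64,900, which is 17 full-or-partial $4,000 increments; reduction = 17 × $60 = $1,020, leaving $660.
Total: $5,887 + $660 = $6,547.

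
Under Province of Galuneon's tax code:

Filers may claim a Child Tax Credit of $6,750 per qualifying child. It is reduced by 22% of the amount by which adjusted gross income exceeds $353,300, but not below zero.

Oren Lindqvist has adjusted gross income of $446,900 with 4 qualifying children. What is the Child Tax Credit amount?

Child Tax Credit: base = 4 × $6,750 = $27,000. 22% of the $93,600 excess over $353,300 is $20,592; credit = $27,000 − $20,592 = $6,408.

$6,408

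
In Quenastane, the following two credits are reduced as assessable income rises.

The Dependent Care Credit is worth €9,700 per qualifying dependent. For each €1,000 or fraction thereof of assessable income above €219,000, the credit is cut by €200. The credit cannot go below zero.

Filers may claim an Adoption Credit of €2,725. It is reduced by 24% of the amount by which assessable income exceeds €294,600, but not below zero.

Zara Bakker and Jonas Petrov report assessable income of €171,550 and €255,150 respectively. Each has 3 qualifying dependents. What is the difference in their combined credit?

Zara (€171,550): Dependent Care Credit: base = 3 × €9,700 = €29,100. €171,550 is at or below the €219,000 threshold, so the full €29,100 applies. Adoption Credit: €171,550 is at or below the €294,600 threshold, so the full €2,725 applies. total €29,100 + €2,725 = €31,825
Jonas (€255,150): Dependent Care Credit: base = 3 × €9,700 = €29,100. income exceeds €219,000 by €36,150, which is 37 full-or-partial €1,000 increments; reduction = 37 × €200 = €7,400, leaving €21,700. Adoption Credit: €255,150 is at or below the €294,600 threshold, so the full €2,725 applies. total €21,700 + €2,725 = €24,425
Difference: |€31,825 − €24,425| = €7,400.

€7,400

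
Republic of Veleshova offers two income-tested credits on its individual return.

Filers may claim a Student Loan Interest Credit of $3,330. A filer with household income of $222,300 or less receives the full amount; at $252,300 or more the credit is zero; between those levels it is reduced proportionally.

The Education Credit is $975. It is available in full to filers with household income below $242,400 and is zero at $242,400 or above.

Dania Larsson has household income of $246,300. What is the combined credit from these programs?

$666

Student Loan Interest Credit: $246,300 is $24,000 into a $30,000 phase-out range, leaving 6,000/30,000 of the credit: $3,330 × 6,000/30,000 = $666.
Education Credit: $246,300 meets or exceeds the $242,400 cutoff, so the credit is $0.
Total: $666 + $0 = $666.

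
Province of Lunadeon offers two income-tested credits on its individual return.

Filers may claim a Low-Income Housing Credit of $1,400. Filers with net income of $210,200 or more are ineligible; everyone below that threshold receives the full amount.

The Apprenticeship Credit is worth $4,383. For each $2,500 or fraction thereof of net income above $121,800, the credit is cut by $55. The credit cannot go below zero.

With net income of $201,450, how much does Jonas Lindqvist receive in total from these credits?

$4,023

Low-Income Housing Credit: $201,450 is below the $210,200 cutoff, so the full $1,400 applies.
Apprenticeship Credit: income exceeds $121,800 by $79,650, which is 32 full-or-partial $2,500 increments; reduction = 32 × $55 = $1,760, leaving $2,623.
Total: $1,400 + $2,623 = $4,023.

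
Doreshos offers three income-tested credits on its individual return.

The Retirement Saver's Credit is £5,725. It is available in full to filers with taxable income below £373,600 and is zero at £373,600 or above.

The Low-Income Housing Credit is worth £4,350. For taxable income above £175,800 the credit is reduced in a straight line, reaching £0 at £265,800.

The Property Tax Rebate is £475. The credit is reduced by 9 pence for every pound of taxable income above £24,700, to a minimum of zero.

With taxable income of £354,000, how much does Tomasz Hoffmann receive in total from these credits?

Retirement Saver's Credit: £354,000 is below the £373,600 cutoff, so the full £5,725 applies.
Low-Income Housing Credit: £354,000 is at or above £265,800, so the credit is £0.
Property Tax Rebate: 9% of the £329,300 excess over £24,700 is £29,637 ≥ base, so the credit is £0.
Total: £5,725 + £0 + £0 = £5,725.

£5,725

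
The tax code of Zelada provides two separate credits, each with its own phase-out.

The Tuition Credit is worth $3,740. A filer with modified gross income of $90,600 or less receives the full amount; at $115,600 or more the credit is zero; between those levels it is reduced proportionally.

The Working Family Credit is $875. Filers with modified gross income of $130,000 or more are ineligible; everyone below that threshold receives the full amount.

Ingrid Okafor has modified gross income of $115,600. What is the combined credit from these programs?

$875

Tuition Credit: $115,600 is at or above $115,600, so the credit is $0.
Working Family Credit: $115,600 is below the $130,000 cutoff, so the full $875 applies.
Total: $0 + $875 = $875.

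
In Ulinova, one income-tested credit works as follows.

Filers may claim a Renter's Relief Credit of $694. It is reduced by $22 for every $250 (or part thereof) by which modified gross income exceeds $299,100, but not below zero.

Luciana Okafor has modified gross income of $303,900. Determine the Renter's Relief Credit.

Renter's Relief Credit: income exceeds $299,100 by $4,800, which is 20 full-or-partial $250 increments; reduction = 20 × $22 = $440, leaving $254.

$254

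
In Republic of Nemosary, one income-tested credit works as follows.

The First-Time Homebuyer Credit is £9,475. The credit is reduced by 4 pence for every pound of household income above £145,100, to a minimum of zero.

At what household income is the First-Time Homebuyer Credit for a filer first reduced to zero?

The credit falls by 4% of each pound above £145,100, so it reaches zero when the excess is £9,475 / 4% = £236,875: income = £145,100 + £236,875 = £381,975.

£381,975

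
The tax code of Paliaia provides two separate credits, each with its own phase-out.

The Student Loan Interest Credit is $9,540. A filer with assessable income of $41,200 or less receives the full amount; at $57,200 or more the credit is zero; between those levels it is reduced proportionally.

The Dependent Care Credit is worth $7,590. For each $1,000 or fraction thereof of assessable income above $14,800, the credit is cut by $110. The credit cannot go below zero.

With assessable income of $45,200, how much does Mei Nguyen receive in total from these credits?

$11,335

Student Loan Interest Credit: $45,200 is $4,000 into a $16,000 phase-out range, leaving 12,000/16,000 of the credit: $9,540 × 12,000/16,000 = $7,155.
Dependent Care Credit: income exceeds $14,800 by $30,400, which is 31 full-or-partial $1,000 increments; reduction = 31 × $110 = $3,410, leaving $4,180.
Total: $7,155 + $4,180 = $11,335.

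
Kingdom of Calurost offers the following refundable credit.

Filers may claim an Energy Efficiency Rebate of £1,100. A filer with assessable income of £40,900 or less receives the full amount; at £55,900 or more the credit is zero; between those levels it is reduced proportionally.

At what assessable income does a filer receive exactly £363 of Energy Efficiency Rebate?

£363 is 363/1,100 of the full £1,100, so 737/1,100 of the £15,000 range has been used: income = £40,900 + £15,000 × 737/1,100 = £50,950.

£50,950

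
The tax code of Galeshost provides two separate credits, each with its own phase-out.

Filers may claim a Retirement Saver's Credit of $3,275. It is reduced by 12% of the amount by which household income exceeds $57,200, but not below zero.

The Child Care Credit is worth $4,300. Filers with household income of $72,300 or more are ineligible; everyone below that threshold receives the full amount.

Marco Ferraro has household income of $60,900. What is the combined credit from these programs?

$7,131

Retirement Saver's Credit: 12% of the $3,700 excess over $57,200 is $444; credit = $3,275 − $444 = $2,831.
Child Care Credit: $60,900 is below the $72,300 cutoff, so the full $4,300 applies.
Total: $2,831 + $4,300 = $7,131.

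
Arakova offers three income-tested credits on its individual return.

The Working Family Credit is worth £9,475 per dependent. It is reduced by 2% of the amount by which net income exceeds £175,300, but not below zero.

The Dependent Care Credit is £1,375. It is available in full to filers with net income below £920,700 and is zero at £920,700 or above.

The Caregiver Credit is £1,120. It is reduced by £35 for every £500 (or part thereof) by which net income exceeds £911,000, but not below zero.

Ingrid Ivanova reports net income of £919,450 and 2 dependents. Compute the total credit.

Working Family Credit: base = 2 × £9,475 = £18,950. 2% of the £744,150 excess over £175,300 is £14,883; credit = £18,950 − £14,883 = £4,067.
Dependent Care Credit: £919,450 is below the £920,700 cutoff, so the full £1,375 applies.
Caregiver Credit: income exceeds £911,000 by £8,450, which is 17 full-or-partial £500 increments; reduction = 17 × £35 = £595, leaving £525.
Total: £4,067 + £1,375 + £525 = £5,967.

£5,967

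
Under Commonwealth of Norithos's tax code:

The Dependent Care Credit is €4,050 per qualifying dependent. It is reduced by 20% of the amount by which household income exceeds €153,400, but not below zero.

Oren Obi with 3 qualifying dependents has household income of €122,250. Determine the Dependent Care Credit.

€12,150

Dependent Care Credit: base = 3 × €4,050 = €12,150. €122,250 is at or below the €153,400 threshold, so the full €12,150 applies.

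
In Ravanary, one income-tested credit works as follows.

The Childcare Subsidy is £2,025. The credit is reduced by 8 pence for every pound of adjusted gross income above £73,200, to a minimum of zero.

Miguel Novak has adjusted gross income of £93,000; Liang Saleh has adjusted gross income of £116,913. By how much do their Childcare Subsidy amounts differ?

Miguel (£93,000): Childcare Subsidy: 8% of the £19,800 excess over £73,200 is £1,584; credit = £2,025 − £1,584 = £441.
Liang (£116,913): Childcare Subsidy: 8% of the £43,713 excess over £73,200 is £3,497.04 ≥ base, so the credit is £0.
Difference: |£441 − £0| = £441.

£441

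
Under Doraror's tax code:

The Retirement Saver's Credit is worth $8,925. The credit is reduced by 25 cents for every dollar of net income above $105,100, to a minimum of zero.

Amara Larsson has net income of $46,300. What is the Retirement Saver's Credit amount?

$8,925

Retirement Saver's Credit: $46,300 is at or below the $105,100 threshold, so the full $8,925 applies.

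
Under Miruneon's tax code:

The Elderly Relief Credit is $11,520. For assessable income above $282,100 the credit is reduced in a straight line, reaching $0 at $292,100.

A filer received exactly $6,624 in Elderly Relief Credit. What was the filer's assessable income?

$286,350

$6,624 is 6,624/11,520 of the full $11,520, so 4,896/11,520 of the $10,000 range has been used: income = $282,100 + $10,000 × 4,896/11,520 = $286,350.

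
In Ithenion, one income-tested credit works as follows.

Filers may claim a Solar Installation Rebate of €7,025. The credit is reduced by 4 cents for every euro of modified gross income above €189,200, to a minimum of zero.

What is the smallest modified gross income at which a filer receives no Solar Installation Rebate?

The credit falls by 4% of each euro above €189,200, so it reaches zero when the excess is €7,025 / 4% = €175,625: income = €189,200 + €175,625 = €364,825.

€364,825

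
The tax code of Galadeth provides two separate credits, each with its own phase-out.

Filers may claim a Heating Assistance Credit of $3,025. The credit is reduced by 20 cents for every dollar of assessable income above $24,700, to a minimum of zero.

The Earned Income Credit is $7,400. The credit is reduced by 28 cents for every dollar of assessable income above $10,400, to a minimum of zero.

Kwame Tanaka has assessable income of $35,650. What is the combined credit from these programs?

$1,165

Heating Assistance Credit: 20% of the $10,950 excess over $24,700 is $2,190; credit = $3,025 − $2,190 = $835.
Earned Income Credit: 28% of the $25,250 excess over $10,400 is $7,070; credit = $7,400 − $7,070 = $330.
Total: $835 + $330 = $1,165.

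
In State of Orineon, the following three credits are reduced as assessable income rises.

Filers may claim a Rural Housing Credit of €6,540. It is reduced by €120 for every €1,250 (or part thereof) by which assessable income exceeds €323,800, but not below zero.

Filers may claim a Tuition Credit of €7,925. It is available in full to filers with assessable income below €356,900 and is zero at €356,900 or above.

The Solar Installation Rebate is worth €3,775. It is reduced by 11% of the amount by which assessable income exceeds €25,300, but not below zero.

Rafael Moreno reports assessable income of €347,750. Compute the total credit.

€12,065

Rural Housing Credit: income exceeds €323,800 by €23,950, which is 20 full-or-partial €1,250 increments; reduction = 20 × €120 = €2,400, leaving €4,140.
Tuition Credit: €347,750 is below the €356,900 cutoff, so the full €7,925 applies.
Solar Installation Rebate: 11% of the €322,450 excess over €25,300 is €35,469.50 ≥ base, so the credit is €0.
Total: €4,140 + €7,925 + €0 = €12,065.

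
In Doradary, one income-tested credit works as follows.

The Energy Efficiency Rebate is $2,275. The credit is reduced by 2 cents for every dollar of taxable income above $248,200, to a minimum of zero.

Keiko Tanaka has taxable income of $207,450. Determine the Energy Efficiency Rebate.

$2,275

Energy Efficiency Rebate: $207,450 is at or below the $248,200 threshold, so the full $2,275 applies.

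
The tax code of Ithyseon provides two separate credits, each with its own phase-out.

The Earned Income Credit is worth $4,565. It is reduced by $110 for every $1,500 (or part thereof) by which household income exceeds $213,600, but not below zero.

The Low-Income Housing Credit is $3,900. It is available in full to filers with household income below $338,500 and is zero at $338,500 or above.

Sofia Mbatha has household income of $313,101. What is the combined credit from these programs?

$3,900

Earned Income Credit: income exceeds $213,600 by $99,501 → 67 increments × $110 = $7,370 ≥ base, so the credit is $0.
Low-Income Housing Credit: $313,101 is below the $338,500 cutoff, so the full $3,900 applies.
Total: $0 + $3,900 = $3,900.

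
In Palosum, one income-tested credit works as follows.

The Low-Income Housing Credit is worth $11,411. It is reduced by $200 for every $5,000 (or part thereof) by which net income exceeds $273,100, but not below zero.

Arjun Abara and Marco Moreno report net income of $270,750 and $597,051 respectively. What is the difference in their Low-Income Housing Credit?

Arjun ($270,750): Low-Income Housing Credit: $270,750 is at or below the $273,100 threshold, so the full $11,411 applies.
Marco ($597,051): Low-Income Housing Credit: income exceeds $273,100 by $323,951 → 65 increments × $200 = $13,000 ≥ base, so the credit is $0.
Difference: |$11,411 − $0| = $11,411.

$11,411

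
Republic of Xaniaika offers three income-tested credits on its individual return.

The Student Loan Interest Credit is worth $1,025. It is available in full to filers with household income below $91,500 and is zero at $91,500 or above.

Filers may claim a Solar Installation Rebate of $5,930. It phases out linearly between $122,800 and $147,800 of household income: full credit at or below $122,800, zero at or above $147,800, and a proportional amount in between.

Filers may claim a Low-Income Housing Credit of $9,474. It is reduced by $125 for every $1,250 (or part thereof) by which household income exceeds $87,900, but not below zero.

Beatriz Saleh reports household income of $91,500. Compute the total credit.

$15,029

Student Loan Interest Credit: $91,500 meets or exceeds the $91,500 cutoff, so the credit is $0.
Solar Installation Rebate: $91,500 is at or below the $122,800 threshold, so the full $5,930 applies.
Low-Income Housing Credit: income exceeds $87,900 by $3,600, which is 3 full-or-partial $1,250 increments; reduction = 3 × $125 = $375, leaving $9,099.
Total: $0 + $5,930 + $9,099 = $15,029.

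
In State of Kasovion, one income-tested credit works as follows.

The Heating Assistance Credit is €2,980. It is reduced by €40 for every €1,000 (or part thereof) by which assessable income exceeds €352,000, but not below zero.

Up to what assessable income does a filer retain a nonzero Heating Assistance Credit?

€426,000

After 74 increments the reduction is 74 × €40 = €2,960, leaving €20; one more increment wipes it out. Increment 74 ends at excess 74 × €1,000 = €74,000, so the highest qualifying income is €352,000 + €74,000 = €426,000.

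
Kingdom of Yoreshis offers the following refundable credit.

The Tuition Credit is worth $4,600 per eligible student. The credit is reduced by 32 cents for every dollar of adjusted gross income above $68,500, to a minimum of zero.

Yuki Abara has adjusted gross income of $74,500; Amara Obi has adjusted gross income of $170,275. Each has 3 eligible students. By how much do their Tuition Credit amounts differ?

$11,880

Yuki ($74,500): Tuition Credit: base = 3 × $4,600 = $13,800. 32% of the $6,000 excess over $68,500 is $1,920; credit = $13,800 − $1,920 = $11,880.
Amara ($170,275): Tuition Credit: base = 3 × $4,600 = $13,800. 32% of the $101,775 excess over $68,500 is $32,568 ≥ base, so the credit is $0.
Difference: |$11,880 − $0| = $11,880.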